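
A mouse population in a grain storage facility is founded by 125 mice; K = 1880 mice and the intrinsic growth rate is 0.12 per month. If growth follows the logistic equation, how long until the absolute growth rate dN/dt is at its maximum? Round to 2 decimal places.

Logistic growth is fastest at N = K/2 = 940.
A = (K − N₀)/N₀ = 14.04. Set K/(1 + A·e^(−rt)) = K/2 → A·e^(−rt) = 1.
e^(−0.12t) = 1/14.04 = 0.0712251, so t = ln(14.04)/0.12 = 2.6419/0.12 = 22.016.

22.02 months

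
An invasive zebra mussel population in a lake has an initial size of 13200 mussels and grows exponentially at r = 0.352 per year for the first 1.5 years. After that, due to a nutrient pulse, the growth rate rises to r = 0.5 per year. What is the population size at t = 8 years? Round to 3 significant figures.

Phase 1: N(1.5) = 13200·e^(0.352×1.5) = 13200·e^0.528 = 22381.1.
Phase 2 runs for 8 − 1.5 = 6.5 years at r = 0.5.
N(8) = 22381.1·e^(0.5×6.5) = 22381.1·e^3.25 = 577216.

577000 mussels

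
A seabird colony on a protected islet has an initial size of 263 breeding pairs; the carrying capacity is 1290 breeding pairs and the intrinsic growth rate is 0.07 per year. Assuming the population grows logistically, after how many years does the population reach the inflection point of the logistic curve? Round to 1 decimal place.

19.5 years

Logistic growth is fastest at N = K/2 = 645.
A = (K − N₀)/N₀ = 3.9049. Set K/(1 + A·e^(−rt)) = K/2 → A·e^(−rt) = 1.
e^(−0.07t) = 1/3.9049 = 0.256086, so t = ln(3.9049)/0.07 = 1.3622/0.07 = 19.461.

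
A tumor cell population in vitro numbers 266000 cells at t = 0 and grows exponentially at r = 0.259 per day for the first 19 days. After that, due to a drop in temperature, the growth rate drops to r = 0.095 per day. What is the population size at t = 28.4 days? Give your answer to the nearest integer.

Phase 1: N(19) = 266000·e^(0.259×19) = 266000·e^4.921 = 3.647916×10^7.
Phase 2 runs for 28.4 − 19 = 9.4 days at r = 0.095.
N(28.4) = 3.647916×10^7·e^(0.095×9.4) = 3.647916×10^7·e^0.893 = 8.909837×10^7.

89098369 cells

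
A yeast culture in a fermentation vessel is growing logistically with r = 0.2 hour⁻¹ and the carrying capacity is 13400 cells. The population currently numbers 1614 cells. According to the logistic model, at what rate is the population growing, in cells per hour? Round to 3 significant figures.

284 cells per hour

dN/dt = rN(1 − N/K) = 0.2 × 1614 × (1 − 1614/13400).
1 − 1614/13400 = 0.87955; dN/dt = 0.2 × 1614 × 0.87955 = 283.92.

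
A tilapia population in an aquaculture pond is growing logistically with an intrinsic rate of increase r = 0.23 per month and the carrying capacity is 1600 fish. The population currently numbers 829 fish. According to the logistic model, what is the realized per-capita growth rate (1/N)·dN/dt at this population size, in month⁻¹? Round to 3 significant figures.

(1/N)·dN/dt = r(1 − N/K) = 0.23 × (1 − 829/1600).
= 0.23 × 0.48188 = 0.11083.

0.111 per month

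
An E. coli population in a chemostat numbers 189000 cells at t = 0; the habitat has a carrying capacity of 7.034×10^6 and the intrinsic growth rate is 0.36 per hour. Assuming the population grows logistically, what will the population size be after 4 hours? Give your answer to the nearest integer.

A = (K − N₀)/N₀ = (7.034×10^6 − 189000)/189000 = 36.217.
N(t) = K/(1 + A·e^(−rt)) = 7.034×10^6/(1 + 36.217×e^(−0.36×4)).
e^(−1.44) = 0.23693; denominator = 1 + 36.217×0.23693 = 9.5808.
N = 7.034×10^6/9.5808 = 734177.

734177 cells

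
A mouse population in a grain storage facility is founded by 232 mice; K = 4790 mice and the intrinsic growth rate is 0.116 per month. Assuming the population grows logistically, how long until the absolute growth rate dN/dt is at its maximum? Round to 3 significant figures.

25.7 months

Logistic growth is fastest at N = K/2 = 2395.
A = (K − N₀)/N₀ = 19.647. Set K/(1 + A·e^(−rt)) = K/2 → A·e^(−rt) = 1.
e^(−0.116t) = 1/19.647 = 0.0508995, so t = ln(19.647)/0.116 = 2.9779/0.116 = 25.672.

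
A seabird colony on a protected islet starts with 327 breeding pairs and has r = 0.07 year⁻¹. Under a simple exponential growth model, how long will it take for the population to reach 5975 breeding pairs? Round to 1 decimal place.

41.5 years

Set N₀·e^(rt) = 5975: e^(0.07·t) = 5975/327 = 18.272.
0.07·t = ln(18.272) = 2.9054, so t = 2.9054/0.07 = 41.505.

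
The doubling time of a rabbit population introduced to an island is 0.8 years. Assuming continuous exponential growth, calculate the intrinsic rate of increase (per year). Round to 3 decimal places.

0.866 per year

r = ln(2)/t_d = 0.6931/0.8 = 0.86643.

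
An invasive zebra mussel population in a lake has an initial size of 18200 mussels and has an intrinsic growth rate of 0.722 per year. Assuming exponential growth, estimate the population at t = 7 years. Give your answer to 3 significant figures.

2850000 mussels

N(t) = N₀·e^(rt) = 18200 × e^(0.722×7) = 18200 × e^5.054.
e^5.054 ≈ 156.65, so N ≈ 18200 × 156.65 = 2.85099×10^6.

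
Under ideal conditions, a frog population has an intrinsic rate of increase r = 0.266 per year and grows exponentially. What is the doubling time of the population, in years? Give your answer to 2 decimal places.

2.61 years

Doubling time t_d = ln(2)/r = 0.6931/0.266 = 2.6058.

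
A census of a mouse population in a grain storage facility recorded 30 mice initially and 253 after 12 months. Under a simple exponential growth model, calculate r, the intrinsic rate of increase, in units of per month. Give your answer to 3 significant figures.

From N(t) = N₀·e^(rt): e^(r·12) = 253/30 = 8.4333.
r·12 = ln(8.4333) = 2.1322, so r = 2.1322/12 = 0.17768.

0.178 per month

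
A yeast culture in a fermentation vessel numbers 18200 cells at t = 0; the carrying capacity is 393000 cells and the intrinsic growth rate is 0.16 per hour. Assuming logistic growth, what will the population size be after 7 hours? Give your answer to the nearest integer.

50912 cells

A = (K − N₀)/N₀ = (393000 − 18200)/18200 = 20.593.
N(t) = K/(1 + A·e^(−rt)) = 393000/(1 + 20.593×e^(−0.16×7)).
e^(−1.12) = 0.32628; denominator = 1 + 20.593×0.32628 = 7.7192.
N = 393000/7.7192 = 50911.9.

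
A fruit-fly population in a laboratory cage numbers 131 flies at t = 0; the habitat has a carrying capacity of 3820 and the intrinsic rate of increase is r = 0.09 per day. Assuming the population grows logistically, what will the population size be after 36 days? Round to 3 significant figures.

A = (K − N₀)/N₀ = (3820 − 131)/131 = 28.16.
N(t) = K/(1 + A·e^(−rt)) = 3820/(1 + 28.16×e^(−0.09×36)).
e^(−3.24) = 0.039164; denominator = 1 + 28.16×0.039164 = 2.1029.
N = 3820/2.1029 = 1816.57.

1820 flies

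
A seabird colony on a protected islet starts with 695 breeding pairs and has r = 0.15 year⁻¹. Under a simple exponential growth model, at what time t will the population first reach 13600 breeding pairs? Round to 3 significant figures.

Set N₀·e^(rt) = 13600: e^(0.15·t) = 13600/695 = 19.568.
0.15·t = ln(19.568) = 2.9739, so t = 2.9739/0.15 = 19.826.

19.8 years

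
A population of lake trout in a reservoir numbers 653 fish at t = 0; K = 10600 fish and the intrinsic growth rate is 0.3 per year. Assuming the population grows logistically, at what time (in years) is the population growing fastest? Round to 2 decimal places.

9.08 years

Logistic growth is fastest at N = K/2 = 5300.
A = (K − N₀)/N₀ = 15.233. Set K/(1 + A·e^(−rt)) = K/2 → A·e^(−rt) = 1.
e^(−0.3t) = 1/15.233 = 0.0656479, so t = ln(15.233)/0.3 = 2.7234/0.3 = 9.0782.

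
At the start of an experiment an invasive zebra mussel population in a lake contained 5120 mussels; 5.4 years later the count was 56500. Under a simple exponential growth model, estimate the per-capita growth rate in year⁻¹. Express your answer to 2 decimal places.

From N(t) = N₀·e^(rt): e^(r·5.4) = 56500/5120 = 11.035.
r·5.4 = ln(11.035) = 2.4011, so r = 2.4011/5.4 = 0.44465.

0.44 per year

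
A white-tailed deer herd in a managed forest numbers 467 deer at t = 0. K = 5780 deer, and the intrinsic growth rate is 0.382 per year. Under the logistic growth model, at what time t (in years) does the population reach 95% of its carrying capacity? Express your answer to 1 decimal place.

14.1 years

A = (K − N₀)/N₀ = (5780 − 467)/467 = 11.377.
Solve 5780/(1 + 11.377·e^(−0.382t)) = 5491: 1 + 11.377·e^(−0.382t) = 1.0526, so e^(−0.382t) = 0.00462619.
−0.382·t = ln(0.00462619) = -5.376, so t = 5.376/0.382 = 14.073.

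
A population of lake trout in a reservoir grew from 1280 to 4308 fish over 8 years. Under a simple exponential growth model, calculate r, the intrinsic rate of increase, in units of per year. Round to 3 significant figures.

From N(t) = N₀·e^(rt): e^(r·8) = 4308/1280 = 3.3656.
r·8 = ln(3.3656) = 1.2136, so r = 1.2136/8 = 0.1517.

0.152 per year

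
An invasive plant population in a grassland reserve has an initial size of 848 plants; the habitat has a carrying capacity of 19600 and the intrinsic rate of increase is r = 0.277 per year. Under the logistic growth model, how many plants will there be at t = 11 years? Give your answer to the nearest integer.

A = (K − N₀)/N₀ = (19600 − 848)/848 = 22.113.
N(t) = K/(1 + A·e^(−rt)) = 19600/(1 + 22.113×e^(−0.277×11)).
e^(−3.047) = 0.047501; denominator = 1 + 22.113×0.047501 = 2.0504.
N = 19600/2.0504 = 9559.09.

9559 plants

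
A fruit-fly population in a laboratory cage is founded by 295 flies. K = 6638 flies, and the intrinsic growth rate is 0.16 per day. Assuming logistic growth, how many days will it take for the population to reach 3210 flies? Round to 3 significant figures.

A = (K − N₀)/N₀ = (6638 − 295)/295 = 21.502.
Solve 6638/(1 + 21.502·e^(−0.16t)) = 3210: 1 + 21.502·e^(−0.16t) = 2.0679, so e^(−0.16t) = 0.0496664.
−0.16·t = ln(0.0496664) = -3.0024, so t = 3.0024/0.16 = 18.765.

18.8 days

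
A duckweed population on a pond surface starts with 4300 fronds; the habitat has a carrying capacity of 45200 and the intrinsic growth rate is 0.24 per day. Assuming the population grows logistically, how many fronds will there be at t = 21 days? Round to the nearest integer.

A = (K − N₀)/N₀ = (45200 − 4300)/4300 = 9.5116.
N(t) = K/(1 + A·e^(−rt)) = 45200/(1 + 9.5116×e^(−0.24×21)).
e^(−5.04) = 0.0064737; denominator = 1 + 9.5116×0.0064737 = 1.0616.
N = 45200/1.0616 = 42578.2.

42578 fronds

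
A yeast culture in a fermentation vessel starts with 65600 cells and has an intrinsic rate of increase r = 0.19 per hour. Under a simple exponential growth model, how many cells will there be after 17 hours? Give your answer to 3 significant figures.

1660000 cells

N(t) = N₀·e^(rt) = 65600 × e^(0.19×17) = 65600 × e^3.23.
e^3.23 ≈ 25.28, so N ≈ 65600 × 25.28 = 1.658345×10^6.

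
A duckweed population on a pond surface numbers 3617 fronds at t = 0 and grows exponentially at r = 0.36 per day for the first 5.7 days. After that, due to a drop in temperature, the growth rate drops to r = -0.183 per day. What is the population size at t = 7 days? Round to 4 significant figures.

Phase 1: N(5.7) = 3617·e^(0.36×5.7) = 3617·e^2.052 = 28152.7.
Phase 2 runs for 7 − 5.7 = 1.3 days at r = -0.183.
N(7) = 28152.7·e^(-0.183×1.3) = 28152.7·e^-0.2379 = 22192.3.

22190 fronds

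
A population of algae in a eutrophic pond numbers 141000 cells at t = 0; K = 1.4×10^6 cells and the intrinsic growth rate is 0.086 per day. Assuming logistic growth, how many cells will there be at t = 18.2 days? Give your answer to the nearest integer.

488385 cells

A = (K − N₀)/N₀ = (1.4×10^6 − 141000)/141000 = 8.9291.
N(t) = K/(1 + A·e^(−rt)) = 1.4×10^6/(1 + 8.9291×e^(−0.086×18.2)).
e^(−1.565) = 0.20905; denominator = 1 + 8.9291×0.20905 = 2.8666.
N = 1.4×10^6/2.8666 = 488385.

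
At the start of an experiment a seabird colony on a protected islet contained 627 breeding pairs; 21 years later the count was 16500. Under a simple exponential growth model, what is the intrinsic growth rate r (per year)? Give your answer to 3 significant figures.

From N(t) = N₀·e^(rt): e^(r·21) = 16500/627 = 26.316.
r·21 = ln(26.316) = 3.2702, so r = 3.2702/21 = 0.15572.

0.156 per year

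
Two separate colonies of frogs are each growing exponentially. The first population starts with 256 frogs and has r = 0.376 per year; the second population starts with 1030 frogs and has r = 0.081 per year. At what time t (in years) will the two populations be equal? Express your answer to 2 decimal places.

Set 256·e^(0.376t) = 1030·e^(0.081t).
e^((0.376 − 0.081)t) = 1030/256 → e^(0.295·t) = 4.0234.
0.295·t = ln(4.0234) = 1.3921, so t = 1.3921/0.295 = 4.7191.

4.72 years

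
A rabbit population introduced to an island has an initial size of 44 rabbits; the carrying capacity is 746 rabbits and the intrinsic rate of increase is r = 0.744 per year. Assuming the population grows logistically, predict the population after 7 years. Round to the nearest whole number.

686 rabbits

A = (K − N₀)/N₀ = (746 − 44)/44 = 15.955.
N(t) = K/(1 + A·e^(−rt)) = 746/(1 + 15.955×e^(−0.744×7)).
e^(−5.208) = 0.0054726; denominator = 1 + 15.955×0.0054726 = 1.0873.
N = 746/1.0873 = 686.095.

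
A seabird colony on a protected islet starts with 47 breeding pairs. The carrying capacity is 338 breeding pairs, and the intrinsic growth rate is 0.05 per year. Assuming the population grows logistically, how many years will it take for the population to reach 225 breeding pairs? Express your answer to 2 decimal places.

50.24 years

A = (K − N₀)/N₀ = (338 − 47)/47 = 6.1915.
Solve 338/(1 + 6.1915·e^(−0.05t)) = 225: 1 + 6.1915·e^(−0.05t) = 1.5022, so e^(−0.05t) = 0.0811149.
−0.05·t = ln(0.0811149) = -2.5119, so t = 2.5119/0.05 = 50.238.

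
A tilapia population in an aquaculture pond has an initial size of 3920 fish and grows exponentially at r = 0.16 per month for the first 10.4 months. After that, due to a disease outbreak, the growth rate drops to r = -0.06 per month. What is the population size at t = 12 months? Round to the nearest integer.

Phase 1: N(10.4) = 3920·e^(0.16×10.4) = 3920·e^1.664 = 20699.1.
Phase 2 runs for 12 − 10.4 = 1.6 months at r = -0.06.
N(12) = 20699.1·e^(-0.06×1.6) = 20699.1·e^-0.096 = 18804.4.

18804 fish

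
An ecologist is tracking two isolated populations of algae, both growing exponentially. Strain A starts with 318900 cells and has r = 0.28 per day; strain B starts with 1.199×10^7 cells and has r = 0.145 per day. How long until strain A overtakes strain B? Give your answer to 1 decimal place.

26.9 days

Set 318900·e^(0.28t) = 1.199×10^7·e^(0.145t).
e^((0.28 − 0.145)t) = 1.199×10^7/318900 → e^(0.135·t) = 37.598.
0.135·t = ln(37.598) = 3.627, so t = 3.627/0.135 = 26.866.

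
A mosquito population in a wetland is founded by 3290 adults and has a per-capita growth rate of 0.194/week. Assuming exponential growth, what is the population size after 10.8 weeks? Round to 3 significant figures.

26700 adults

N(t) = N₀·e^(rt) = 3290 × e^(0.194×10.8) = 3290 × e^2.095.
e^2.095 ≈ 8.1271, so N ≈ 3290 × 8.1271 = 26738.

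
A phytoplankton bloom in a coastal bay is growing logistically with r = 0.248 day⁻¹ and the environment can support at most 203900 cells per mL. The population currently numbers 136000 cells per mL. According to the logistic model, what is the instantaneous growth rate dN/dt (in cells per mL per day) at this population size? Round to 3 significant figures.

11200 cells per mL per day

dN/dt = rN(1 − N/K) = 0.248 × 136000 × (1 − 136000/203900).
1 − 136000/203900 = 0.33301; dN/dt = 0.248 × 136000 × 0.33301 = 11232.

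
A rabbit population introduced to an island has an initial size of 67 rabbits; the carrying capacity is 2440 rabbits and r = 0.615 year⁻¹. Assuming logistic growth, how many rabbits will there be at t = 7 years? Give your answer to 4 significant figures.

1651 rabbits

A = (K − N₀)/N₀ = (2440 − 67)/67 = 35.418.
N(t) = K/(1 + A·e^(−rt)) = 2440/(1 + 35.418×e^(−0.615×7)).
e^(−4.305) = 0.013501; denominator = 1 + 35.418×0.013501 = 1.4782.
N = 2440/1.4782 = 1650.69.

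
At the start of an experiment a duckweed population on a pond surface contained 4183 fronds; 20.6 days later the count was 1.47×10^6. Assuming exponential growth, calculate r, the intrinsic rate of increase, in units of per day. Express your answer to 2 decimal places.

From N(t) = N₀·e^(rt): e^(r·20.6) = 1.47×10^6/4183 = 351.42.
r·20.6 = ln(351.42) = 5.862, so r = 5.862/20.6 = 0.28456.

0.28 per day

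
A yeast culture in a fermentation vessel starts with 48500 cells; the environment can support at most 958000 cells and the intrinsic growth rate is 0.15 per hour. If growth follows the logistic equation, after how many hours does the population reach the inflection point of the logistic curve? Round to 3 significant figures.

19.5 hours

Logistic growth is fastest at N = K/2 = 479000.
A = (K − N₀)/N₀ = 18.753. Set K/(1 + A·e^(−rt)) = K/2 → A·e^(−rt) = 1.
e^(−0.15t) = 1/18.753 = 0.053326, so t = ln(18.753)/0.15 = 2.9313/0.15 = 19.542.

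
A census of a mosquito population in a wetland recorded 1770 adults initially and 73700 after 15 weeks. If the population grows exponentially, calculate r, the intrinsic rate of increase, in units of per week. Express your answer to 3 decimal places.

0.249 per week

From N(t) = N₀·e^(rt): e^(r·15) = 73700/1770 = 41.638.
r·15 = ln(41.638) = 3.729, so r = 3.729/15 = 0.2486.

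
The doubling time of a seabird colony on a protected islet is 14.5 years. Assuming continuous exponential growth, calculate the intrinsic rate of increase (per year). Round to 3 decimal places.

r = ln(2)/t_d = 0.6931/14.5 = 0.047803.

0.048 per year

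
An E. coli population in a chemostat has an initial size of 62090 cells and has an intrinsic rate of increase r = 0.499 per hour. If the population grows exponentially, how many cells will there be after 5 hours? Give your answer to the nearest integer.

N(t) = N₀·e^(rt) = 62090 × e^(0.499×5) = 62090 × e^2.495.
e^2.495 ≈ 12.122, so N ≈ 62090 × 12.122 = 752638.

752638 cells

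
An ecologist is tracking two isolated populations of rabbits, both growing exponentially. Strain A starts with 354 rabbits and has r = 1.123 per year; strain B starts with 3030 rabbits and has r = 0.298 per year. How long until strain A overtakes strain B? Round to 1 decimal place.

2.6 years

Set 354·e^(1.123t) = 3030·e^(0.298t).
e^((1.123 − 0.298)t) = 3030/354 → e^(0.825·t) = 8.5593.
0.825·t = ln(8.5593) = 2.147, so t = 2.147/0.825 = 2.6024.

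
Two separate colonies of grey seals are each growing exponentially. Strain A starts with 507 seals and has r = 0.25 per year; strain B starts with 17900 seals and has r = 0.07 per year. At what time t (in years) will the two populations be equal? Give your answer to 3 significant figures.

19.8 years

Set 507·e^(0.25t) = 17900·e^(0.07t).
e^((0.25 − 0.07)t) = 17900/507 → e^(0.18·t) = 35.306.
0.18·t = ln(35.306) = 3.564, so t = 3.564/0.18 = 19.8.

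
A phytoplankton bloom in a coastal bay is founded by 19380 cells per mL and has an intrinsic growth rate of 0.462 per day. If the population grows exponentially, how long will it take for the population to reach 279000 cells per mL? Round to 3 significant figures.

Set N₀·e^(rt) = 279000: e^(0.462·t) = 279000/19380 = 14.396.
0.462·t = ln(14.396) = 2.667, so t = 2.667/0.462 = 5.7727.

5.77 days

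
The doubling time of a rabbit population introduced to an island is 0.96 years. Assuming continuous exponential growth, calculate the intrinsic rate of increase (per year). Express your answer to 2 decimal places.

r = ln(2)/t_d = 0.6931/0.96 = 0.72203.

0.72 per year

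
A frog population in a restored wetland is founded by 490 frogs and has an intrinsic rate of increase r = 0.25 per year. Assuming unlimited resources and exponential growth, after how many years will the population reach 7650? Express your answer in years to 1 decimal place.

11.0 years

Set N₀·e^(rt) = 7650: e^(0.25·t) = 7650/490 = 15.612.
0.25·t = ln(15.612) = 2.7481, so t = 2.7481/0.25 = 10.992.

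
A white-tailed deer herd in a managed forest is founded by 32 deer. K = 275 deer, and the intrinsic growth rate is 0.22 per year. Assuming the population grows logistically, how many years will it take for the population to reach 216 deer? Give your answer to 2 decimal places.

A = (K − N₀)/N₀ = (275 − 32)/32 = 7.5938.
Solve 275/(1 + 7.5938·e^(−0.22t)) = 216: 1 + 7.5938·e^(−0.22t) = 1.2731, so e^(−0.22t) = 0.0359701.
−0.22·t = ln(0.0359701) = -3.3251, so t = 3.3251/0.22 = 15.114.

15.11 years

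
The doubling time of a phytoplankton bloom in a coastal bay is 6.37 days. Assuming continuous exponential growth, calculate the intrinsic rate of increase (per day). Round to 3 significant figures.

r = ln(2)/t_d = 0.6931/6.37 = 0.10881.

0.109 per day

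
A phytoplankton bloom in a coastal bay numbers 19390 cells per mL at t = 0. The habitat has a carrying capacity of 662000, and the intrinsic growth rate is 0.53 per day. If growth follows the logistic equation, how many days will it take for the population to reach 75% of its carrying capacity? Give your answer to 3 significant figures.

8.68 days

A = (K − N₀)/N₀ = (662000 − 19390)/19390 = 33.141.
Solve 662000/(1 + 33.141·e^(−0.53t)) = 496500: 1 + 33.141·e^(−0.53t) = 1.3333, so e^(−0.53t) = 0.0100579.
−0.53·t = ln(0.0100579) = -4.5994, so t = 4.5994/0.53 = 8.6781.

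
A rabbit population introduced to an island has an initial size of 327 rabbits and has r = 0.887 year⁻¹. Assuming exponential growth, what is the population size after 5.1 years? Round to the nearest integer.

N(t) = N₀·e^(rt) = 327 × e^(0.887×5.1) = 327 × e^4.524.
e^4.524 ≈ 92.176, so N ≈ 327 × 92.176 = 30141.6.

30142 rabbits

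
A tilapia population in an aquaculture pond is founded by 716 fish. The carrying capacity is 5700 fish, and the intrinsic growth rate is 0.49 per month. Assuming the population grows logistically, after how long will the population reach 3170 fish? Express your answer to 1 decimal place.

4.4 months

A = (K − N₀)/N₀ = (5700 − 716)/716 = 6.9609.
Solve 5700/(1 + 6.9609·e^(−0.49t)) = 3170: 1 + 6.9609·e^(−0.49t) = 1.7981, so e^(−0.49t) = 0.114656.
−0.49·t = ln(0.114656) = -2.1658, so t = 2.1658/0.49 = 4.42.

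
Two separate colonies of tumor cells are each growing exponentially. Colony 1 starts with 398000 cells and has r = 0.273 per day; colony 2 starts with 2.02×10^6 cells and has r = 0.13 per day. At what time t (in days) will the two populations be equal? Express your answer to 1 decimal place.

11.4 days

Set 398000·e^(0.273t) = 2.02×10^6·e^(0.13t).
e^((0.273 − 0.13)t) = 2.02×10^6/398000 → e^(0.143·t) = 5.0754.
0.143·t = ln(5.0754) = 1.6244, so t = 1.6244/0.143 = 11.359.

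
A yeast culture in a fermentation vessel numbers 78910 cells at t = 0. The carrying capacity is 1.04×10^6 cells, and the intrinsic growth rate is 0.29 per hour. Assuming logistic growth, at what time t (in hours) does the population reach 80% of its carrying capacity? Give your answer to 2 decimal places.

A = (K − N₀)/N₀ = (1.04×10^6 − 78910)/78910 = 12.18.
Solve 1.04×10^6/(1 + 12.18·e^(−0.29t)) = 832000: 1 + 12.18·e^(−0.29t) = 1.25, so e^(−0.29t) = 0.0205262.
−0.29·t = ln(0.0205262) = -3.8861, so t = 3.8861/0.29 = 13.4.

13.40 hours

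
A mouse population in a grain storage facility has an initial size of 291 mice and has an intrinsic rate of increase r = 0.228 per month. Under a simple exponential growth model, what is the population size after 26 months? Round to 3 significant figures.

N(t) = N₀·e^(rt) = 291 × e^(0.228×26) = 291 × e^5.928.
e^5.928 ≈ 375.4, so N ≈ 291 × 375.4 = 109242.

109000 mice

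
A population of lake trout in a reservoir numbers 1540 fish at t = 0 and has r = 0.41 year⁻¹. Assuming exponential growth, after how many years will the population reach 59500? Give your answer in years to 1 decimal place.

8.9 years

Set N₀·e^(rt) = 59500: e^(0.41·t) = 59500/1540 = 38.636.
0.41·t = ln(38.636) = 3.6542, so t = 3.6542/0.41 = 8.9127.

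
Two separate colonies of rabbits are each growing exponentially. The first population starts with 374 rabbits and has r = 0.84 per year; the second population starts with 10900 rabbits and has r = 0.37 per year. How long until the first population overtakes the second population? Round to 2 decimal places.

Set 374·e^(0.84t) = 10900·e^(0.37t).
e^((0.84 − 0.37)t) = 10900/374 → e^(0.47·t) = 29.144.
0.47·t = ln(29.144) = 3.3723, so t = 3.3723/0.47 = 7.175.

7.18 years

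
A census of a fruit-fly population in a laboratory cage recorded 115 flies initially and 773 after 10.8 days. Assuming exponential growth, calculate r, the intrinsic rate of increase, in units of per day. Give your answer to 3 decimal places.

0.176 per day

From N(t) = N₀·e^(rt): e^(r·10.8) = 773/115 = 6.7217.
r·10.8 = ln(6.7217) = 1.9053, so r = 1.9053/10.8 = 0.17642.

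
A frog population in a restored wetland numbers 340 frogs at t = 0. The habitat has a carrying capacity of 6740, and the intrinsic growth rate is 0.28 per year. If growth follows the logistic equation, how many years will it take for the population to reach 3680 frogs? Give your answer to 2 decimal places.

A = (K − N₀)/N₀ = (6740 − 340)/340 = 18.824.
Solve 6740/(1 + 18.824·e^(−0.28t)) = 3680: 1 + 18.824·e^(−0.28t) = 1.8315, so e^(−0.28t) = 0.0441746.
−0.28·t = ln(0.0441746) = -3.1196, so t = 3.1196/0.28 = 11.141.

11.14 years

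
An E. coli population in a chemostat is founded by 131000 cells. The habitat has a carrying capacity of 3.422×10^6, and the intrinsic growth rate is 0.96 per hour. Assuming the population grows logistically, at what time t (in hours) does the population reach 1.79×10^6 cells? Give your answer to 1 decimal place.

A = (K − N₀)/N₀ = (3.422×10^6 − 131000)/131000 = 25.122.
Solve 3.422×10^6/(1 + 25.122·e^(−0.96t)) = 1.79×10^6: 1 + 25.122·e^(−0.96t) = 1.9117, so e^(−0.96t) = 0.036292.
−0.96·t = ln(0.036292) = -3.3162, so t = 3.3162/0.96 = 3.4543.

3.5 hours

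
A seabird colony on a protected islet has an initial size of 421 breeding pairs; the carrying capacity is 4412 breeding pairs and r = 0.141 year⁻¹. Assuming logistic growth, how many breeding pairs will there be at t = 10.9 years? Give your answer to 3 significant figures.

A = (K − N₀)/N₀ = (4412 − 421)/421 = 9.4798.
N(t) = K/(1 + A·e^(−rt)) = 4412/(1 + 9.4798×e^(−0.141×10.9)).
e^(−1.537) = 0.21505; denominator = 1 + 9.4798×0.21505 = 3.0386.
N = 4412/3.0386 = 1451.98.

1450 breeding pairs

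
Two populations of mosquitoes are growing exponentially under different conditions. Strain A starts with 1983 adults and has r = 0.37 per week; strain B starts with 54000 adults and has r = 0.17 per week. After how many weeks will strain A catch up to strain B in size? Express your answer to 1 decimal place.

Set 1983·e^(0.37t) = 54000·e^(0.17t).
e^((0.37 − 0.17)t) = 54000/1983 → e^(0.2·t) = 27.231.
0.2·t = ln(27.231) = 3.3044, so t = 3.3044/0.2 = 16.522.

16.5 weeks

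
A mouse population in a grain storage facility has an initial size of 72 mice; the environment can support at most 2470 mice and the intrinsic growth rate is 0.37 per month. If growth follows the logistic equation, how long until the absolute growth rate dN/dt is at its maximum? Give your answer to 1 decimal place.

9.5 months

Logistic growth is fastest at N = K/2 = 1235.
A = (K − N₀)/N₀ = 33.306. Set K/(1 + A·e^(−rt)) = K/2 → A·e^(−rt) = 1.
e^(−0.37t) = 1/33.306 = 0.030025, so t = ln(33.306)/0.37 = 3.5057/0.37 = 9.4749.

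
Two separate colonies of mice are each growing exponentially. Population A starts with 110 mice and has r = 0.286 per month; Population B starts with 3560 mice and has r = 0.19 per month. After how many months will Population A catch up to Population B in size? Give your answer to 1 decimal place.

36.2 months

Set 110·e^(0.286t) = 3560·e^(0.19t).
e^((0.286 − 0.19)t) = 3560/110 → e^(0.096·t) = 32.364.
0.096·t = ln(32.364) = 3.477, so t = 3.477/0.096 = 36.219.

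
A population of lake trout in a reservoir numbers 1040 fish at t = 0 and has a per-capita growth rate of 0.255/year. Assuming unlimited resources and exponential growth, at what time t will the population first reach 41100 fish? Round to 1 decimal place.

14.4 years

Set N₀·e^(rt) = 41100: e^(0.255·t) = 41100/1040 = 39.519.
0.255·t = ln(39.519) = 3.6768, so t = 3.6768/0.255 = 14.419.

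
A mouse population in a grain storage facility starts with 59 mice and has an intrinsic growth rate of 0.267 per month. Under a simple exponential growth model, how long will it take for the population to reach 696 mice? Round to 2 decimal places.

9.24 months

Set N₀·e^(rt) = 696: e^(0.267·t) = 696/59 = 11.797.
0.267·t = ln(11.797) = 2.4678, so t = 2.4678/0.267 = 9.2427.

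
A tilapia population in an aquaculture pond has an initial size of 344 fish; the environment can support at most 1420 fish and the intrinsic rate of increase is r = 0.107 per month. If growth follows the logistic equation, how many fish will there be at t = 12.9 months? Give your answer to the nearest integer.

795 fish

A = (K − N₀)/N₀ = (1420 − 344)/344 = 3.1279.
N(t) = K/(1 + A·e^(−rt)) = 1420/(1 + 3.1279×e^(−0.107×12.9)).
e^(−1.38) = 0.2515; denominator = 1 + 3.1279×0.2515 = 1.7867.
N = 1420/1.7867 = 794.771.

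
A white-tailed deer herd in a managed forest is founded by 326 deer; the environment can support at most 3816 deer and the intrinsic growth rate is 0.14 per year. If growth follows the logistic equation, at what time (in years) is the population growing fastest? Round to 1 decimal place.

Logistic growth is fastest at N = K/2 = 1908.
A = (K − N₀)/N₀ = 10.706. Set K/(1 + A·e^(−rt)) = K/2 → A·e^(−rt) = 1.
e^(−0.14t) = 1/10.706 = 0.0934097, so t = ln(10.706)/0.14 = 2.3708/0.14 = 16.934.

16.9 years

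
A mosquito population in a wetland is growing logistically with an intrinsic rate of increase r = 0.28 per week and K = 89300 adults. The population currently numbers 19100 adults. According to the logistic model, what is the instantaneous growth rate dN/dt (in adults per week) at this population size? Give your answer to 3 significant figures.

4200 adults per week

dN/dt = rN(1 − N/K) = 0.28 × 19100 × (1 − 19100/89300).
1 − 19100/89300 = 0.78611; dN/dt = 0.28 × 19100 × 0.78611 = 4204.1.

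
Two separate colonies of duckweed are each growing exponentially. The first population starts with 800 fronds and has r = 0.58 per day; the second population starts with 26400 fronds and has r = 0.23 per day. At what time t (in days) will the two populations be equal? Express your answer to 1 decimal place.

10.0 days

Set 800·e^(0.58t) = 26400·e^(0.23t).
e^((0.58 − 0.23)t) = 26400/800 → e^(0.35·t) = 33.
0.35·t = ln(33) = 3.4965, so t = 3.4965/0.35 = 9.99.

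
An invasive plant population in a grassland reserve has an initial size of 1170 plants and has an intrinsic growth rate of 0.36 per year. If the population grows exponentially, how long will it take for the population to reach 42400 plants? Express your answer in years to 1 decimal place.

10.0 years

Set N₀·e^(rt) = 42400: e^(0.36·t) = 42400/1170 = 36.239.
0.36·t = ln(36.239) = 3.5901, so t = 3.5901/0.36 = 9.9726.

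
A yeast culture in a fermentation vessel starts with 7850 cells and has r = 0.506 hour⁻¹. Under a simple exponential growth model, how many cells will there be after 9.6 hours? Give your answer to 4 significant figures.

1010000 cells

N(t) = N₀·e^(rt) = 7850 × e^(0.506×9.6) = 7850 × e^4.858.
e^4.858 ≈ 128.71, so N ≈ 7850 × 128.71 = 1.010412×10^6.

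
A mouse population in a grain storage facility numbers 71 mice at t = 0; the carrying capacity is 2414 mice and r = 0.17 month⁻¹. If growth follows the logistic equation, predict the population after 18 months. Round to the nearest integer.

A = (K − N₀)/N₀ = (2414 − 71)/71 = 33.
N(t) = K/(1 + A·e^(−rt)) = 2414/(1 + 33×e^(−0.17×18)).
e^(−3.06) = 0.046888; denominator = 1 + 33×0.046888 = 2.5473.
N = 2414/2.5473 = 947.672.

948 mice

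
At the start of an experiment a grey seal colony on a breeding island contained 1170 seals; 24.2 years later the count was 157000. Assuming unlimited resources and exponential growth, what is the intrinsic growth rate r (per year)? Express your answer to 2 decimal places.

From N(t) = N₀·e^(rt): e^(r·24.2) = 157000/1170 = 134.19.
r·24.2 = ln(134.19) = 4.8992, so r = 4.8992/24.2 = 0.20245.

0.20 per year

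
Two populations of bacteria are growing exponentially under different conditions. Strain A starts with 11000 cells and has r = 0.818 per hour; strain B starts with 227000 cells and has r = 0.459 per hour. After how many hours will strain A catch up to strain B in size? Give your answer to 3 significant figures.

8.43 hours

Set 11000·e^(0.818t) = 227000·e^(0.459t).
e^((0.818 − 0.459)t) = 227000/11000 → e^(0.359·t) = 20.636.
0.359·t = ln(20.636) = 3.0271, so t = 3.0271/0.359 = 8.4319.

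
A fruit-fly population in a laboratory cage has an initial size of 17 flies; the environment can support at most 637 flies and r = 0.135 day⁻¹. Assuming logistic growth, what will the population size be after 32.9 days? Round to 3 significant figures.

A = (K − N₀)/N₀ = (637 − 17)/17 = 36.471.
N(t) = K/(1 + A·e^(−rt)) = 637/(1 + 36.471×e^(−0.135×32.9)).
e^(−4.442) = 0.011778; denominator = 1 + 36.471×0.011778 = 1.4296.
N = 637/1.4296 = 445.592.

446 flies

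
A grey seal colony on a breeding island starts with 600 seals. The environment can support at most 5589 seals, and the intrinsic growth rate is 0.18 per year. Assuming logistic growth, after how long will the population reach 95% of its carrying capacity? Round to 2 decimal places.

A = (K − N₀)/N₀ = (5589 − 600)/600 = 8.315.
Solve 5589/(1 + 8.315·e^(−0.18t)) = 5309.55: 1 + 8.315·e^(−0.18t) = 1.0526, so e^(−0.18t) = 0.00632971.
−0.18·t = ln(0.00632971) = -5.0625, so t = 5.0625/0.18 = 28.125.

28.13 years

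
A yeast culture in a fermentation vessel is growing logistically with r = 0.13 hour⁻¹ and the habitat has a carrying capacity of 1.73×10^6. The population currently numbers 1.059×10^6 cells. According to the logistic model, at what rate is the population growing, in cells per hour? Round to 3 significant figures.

53400 cells per hour

dN/dt = rN(1 − N/K) = 0.13 × 1.059×10^6 × (1 − 1.059×10^6/1.73×10^6).
1 − 1.059×10^6/1.73×10^6 = 0.38786; dN/dt = 0.13 × 1.059×10^6 × 0.38786 = 53397.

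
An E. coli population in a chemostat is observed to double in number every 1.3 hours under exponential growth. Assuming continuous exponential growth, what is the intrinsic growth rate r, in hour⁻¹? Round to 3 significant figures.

0.533 per hour

r = ln(2)/t_d = 0.6931/1.3 = 0.53319.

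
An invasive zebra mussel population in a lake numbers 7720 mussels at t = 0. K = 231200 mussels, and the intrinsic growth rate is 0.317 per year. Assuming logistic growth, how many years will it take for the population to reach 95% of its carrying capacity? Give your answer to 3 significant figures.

A = (K − N₀)/N₀ = (231200 − 7720)/7720 = 28.948.
Solve 231200/(1 + 28.948·e^(−0.317t)) = 219640: 1 + 28.948·e^(−0.317t) = 1.0526, so e^(−0.317t) = 0.00181813.
−0.317·t = ln(0.00181813) = -6.3099, so t = 6.3099/0.317 = 19.905.

19.9 years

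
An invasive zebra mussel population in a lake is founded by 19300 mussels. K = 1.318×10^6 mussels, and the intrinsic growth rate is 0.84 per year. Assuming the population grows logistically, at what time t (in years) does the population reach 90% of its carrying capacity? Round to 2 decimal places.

7.63 years

A = (K − N₀)/N₀ = (1.318×10^6 − 19300)/19300 = 67.29.
Solve 1.318×10^6/(1 + 67.29·e^(−0.84t)) = 1.1862×10^6: 1 + 67.29·e^(−0.84t) = 1.1111, so e^(−0.84t) = 0.00165122.
−0.84·t = ln(0.00165122) = -6.4062, so t = 6.4062/0.84 = 7.6265.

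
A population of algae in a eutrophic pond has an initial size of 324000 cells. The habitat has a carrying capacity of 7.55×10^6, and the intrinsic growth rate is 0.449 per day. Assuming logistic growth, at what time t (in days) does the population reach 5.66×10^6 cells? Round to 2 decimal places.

9.36 days

A = (K − N₀)/N₀ = (7.55×10^6 − 324000)/324000 = 22.302.
Solve 7.55×10^6/(1 + 22.302·e^(−0.449t)) = 5.66×10^6: 1 + 22.302·e^(−0.449t) = 1.3339, so e^(−0.449t) = 0.0149724.
−0.449·t = ln(0.0149724) = -4.2015, so t = 4.2015/0.449 = 9.3576.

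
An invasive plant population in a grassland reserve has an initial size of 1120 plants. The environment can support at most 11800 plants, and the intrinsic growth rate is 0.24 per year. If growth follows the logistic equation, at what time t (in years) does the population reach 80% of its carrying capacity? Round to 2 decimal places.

A = (K − N₀)/N₀ = (11800 − 1120)/1120 = 9.5357.
Solve 11800/(1 + 9.5357·e^(−0.24t)) = 9440: 1 + 9.5357·e^(−0.24t) = 1.25, so e^(−0.24t) = 0.0262172.
−0.24·t = ln(0.0262172) = -3.6413, so t = 3.6413/0.24 = 15.172.

15.17 years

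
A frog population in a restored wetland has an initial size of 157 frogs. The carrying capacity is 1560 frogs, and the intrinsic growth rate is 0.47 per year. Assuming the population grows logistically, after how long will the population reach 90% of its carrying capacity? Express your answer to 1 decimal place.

9.3 years

A = (K − N₀)/N₀ = (1560 − 157)/157 = 8.9363.
Solve 1560/(1 + 8.9363·e^(−0.47t)) = 1404: 1 + 8.9363·e^(−0.47t) = 1.1111, so e^(−0.47t) = 0.0124337.
−0.47·t = ln(0.0124337) = -4.3873, so t = 4.3873/0.47 = 9.3348.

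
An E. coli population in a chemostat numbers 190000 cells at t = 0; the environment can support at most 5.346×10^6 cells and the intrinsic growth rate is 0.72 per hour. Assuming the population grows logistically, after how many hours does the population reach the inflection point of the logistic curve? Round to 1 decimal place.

Logistic growth is fastest at N = K/2 = 2.673×10^6.
A = (K − N₀)/N₀ = 27.137. Set K/(1 + A·e^(−rt)) = K/2 → A·e^(−rt) = 1.
e^(−0.72t) = 1/27.137 = 0.0368503, so t = ln(27.137)/0.72 = 3.3009/0.72 = 4.5846.

4.6 hours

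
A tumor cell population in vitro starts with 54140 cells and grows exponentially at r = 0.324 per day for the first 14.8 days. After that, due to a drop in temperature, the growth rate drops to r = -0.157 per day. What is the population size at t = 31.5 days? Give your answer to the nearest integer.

475741 cells

Phase 1: N(14.8) = 54140·e^(0.324×14.8) = 54140·e^4.795 = 6.547073×10^6.
Phase 2 runs for 31.5 − 14.8 = 16.7 days at r = -0.157.
N(31.5) = 6.547073×10^6·e^(-0.157×16.7) = 6.547073×10^6·e^-2.622 = 475741.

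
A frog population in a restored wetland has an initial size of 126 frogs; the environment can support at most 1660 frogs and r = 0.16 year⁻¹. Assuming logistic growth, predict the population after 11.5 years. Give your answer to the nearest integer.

A = (K − N₀)/N₀ = (1660 − 126)/126 = 12.175.
N(t) = K/(1 + A·e^(−rt)) = 1660/(1 + 12.175×e^(−0.16×11.5)).
e^(−1.84) = 0.15882; denominator = 1 + 12.175×0.15882 = 2.9335.
N = 1660/2.9335 = 565.869.

566 frogs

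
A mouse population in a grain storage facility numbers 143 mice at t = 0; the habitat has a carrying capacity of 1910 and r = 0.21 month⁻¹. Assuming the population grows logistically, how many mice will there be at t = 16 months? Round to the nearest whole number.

A = (K − N₀)/N₀ = (1910 − 143)/143 = 12.357.
N(t) = K/(1 + A·e^(−rt)) = 1910/(1 + 12.357×e^(−0.21×16)).
e^(−3.36) = 0.034735; denominator = 1 + 12.357×0.034735 = 1.4292.
N = 1910/1.4292 = 1336.4.

1336 mice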